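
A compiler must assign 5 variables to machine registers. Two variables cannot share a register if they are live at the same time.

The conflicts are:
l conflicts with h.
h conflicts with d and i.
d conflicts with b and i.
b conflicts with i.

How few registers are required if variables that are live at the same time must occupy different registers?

3

d, b, i all conflict with each other, so at least 3 registers are needed.
3 registers suffice: register 1 → {l, d}; register 2 → {h, b}; register 3 → {i}. Each listed conflict is separated.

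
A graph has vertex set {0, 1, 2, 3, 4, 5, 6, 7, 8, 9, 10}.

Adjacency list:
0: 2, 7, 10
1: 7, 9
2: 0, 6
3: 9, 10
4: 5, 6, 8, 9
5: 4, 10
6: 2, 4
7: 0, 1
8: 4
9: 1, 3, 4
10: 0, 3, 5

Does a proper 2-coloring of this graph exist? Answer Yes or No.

The cycle 10-3-9-4-5-10 has odd length 5, so it cannot be 2-colored; at least 3 colors are needed.
So 2 colors are not enough.

No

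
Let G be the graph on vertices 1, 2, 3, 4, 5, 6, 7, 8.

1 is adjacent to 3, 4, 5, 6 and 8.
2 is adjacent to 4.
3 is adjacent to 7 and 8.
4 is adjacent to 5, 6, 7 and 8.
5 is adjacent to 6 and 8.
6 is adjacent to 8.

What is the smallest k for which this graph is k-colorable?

1, 4, 5, 6, 8 form a clique, so at least 5 colors are needed.
5 colors suffice: color red → {3, 4}; color blue → {2, 7, 8}; color green → {1}; color yellow → {6}; color purple → {5}. Every edge joins two different colors.

5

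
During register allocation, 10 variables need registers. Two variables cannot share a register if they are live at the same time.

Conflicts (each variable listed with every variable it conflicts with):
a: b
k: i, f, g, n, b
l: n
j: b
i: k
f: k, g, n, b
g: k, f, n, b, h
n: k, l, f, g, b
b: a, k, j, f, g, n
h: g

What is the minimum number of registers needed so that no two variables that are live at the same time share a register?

5

k, f, g, n, b pairwise conflict, so at least 5 registers are needed.
5 registers suffice: register 1 → {l, i, b, h}; register 2 → {a, k, j}; register 3 → {n}; register 4 → {g}; register 5 → {f}. Each listed conflict is separated.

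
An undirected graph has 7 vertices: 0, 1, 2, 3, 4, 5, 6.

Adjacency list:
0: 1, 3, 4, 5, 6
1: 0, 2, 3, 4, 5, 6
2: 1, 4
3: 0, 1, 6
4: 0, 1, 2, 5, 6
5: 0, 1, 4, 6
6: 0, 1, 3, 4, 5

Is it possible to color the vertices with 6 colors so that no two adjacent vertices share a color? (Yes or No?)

The chromatic number is 5. 0, 1, 4, 5, 6 are pairwise adjacent (a clique of size 5), so at least 5 colors are needed.
One proper 5-coloring: 0=d, 1=a, 2=c, 3=b, 4=b, 5=e, 6=c.
Since 6 ≥ 5, a proper 6-coloring certainly exists.

Yes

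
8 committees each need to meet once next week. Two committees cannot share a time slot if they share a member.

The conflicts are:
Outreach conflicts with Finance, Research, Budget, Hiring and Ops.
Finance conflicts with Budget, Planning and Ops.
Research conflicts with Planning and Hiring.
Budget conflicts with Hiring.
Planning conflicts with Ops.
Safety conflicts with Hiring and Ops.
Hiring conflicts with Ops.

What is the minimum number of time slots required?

Finance, Planning, Ops all conflict with each other, so at least 3 time slots are needed.
Using 3 time slots: Outreach=2, Finance=1, Research=3, Budget=3, Planning=2, Safety=2, Hiring=1, Ops=3. Each listed conflict is separated.

3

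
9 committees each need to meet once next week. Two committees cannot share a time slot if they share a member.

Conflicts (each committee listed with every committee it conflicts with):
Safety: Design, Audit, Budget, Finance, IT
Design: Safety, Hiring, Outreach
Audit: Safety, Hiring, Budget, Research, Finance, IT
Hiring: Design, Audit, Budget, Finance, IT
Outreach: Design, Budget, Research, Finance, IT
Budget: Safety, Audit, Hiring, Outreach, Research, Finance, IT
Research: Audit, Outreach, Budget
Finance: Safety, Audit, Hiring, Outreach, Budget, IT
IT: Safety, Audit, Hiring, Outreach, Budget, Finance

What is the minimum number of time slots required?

5

Safety, Audit, Budget, Finance, IT all conflict with each other, so at least 5 time slots are needed.
5 time slots suffice: time slot 1 → {Design, Budget}; time slot 2 → {Research, Finance}; time slot 3 → {IT}; time slot 4 → {Audit, Outreach}; time slot 5 → {Safety, Hiring}. Each listed conflict is separated.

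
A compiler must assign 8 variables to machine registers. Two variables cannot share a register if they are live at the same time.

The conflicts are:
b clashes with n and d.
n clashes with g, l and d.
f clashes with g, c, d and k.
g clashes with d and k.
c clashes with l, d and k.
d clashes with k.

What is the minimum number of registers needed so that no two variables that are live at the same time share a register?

f, c, d, k are mutually in conflict, so at least 4 registers are needed.
Using 4 registers: b=3, n=2, f=4, g=3, c=3, l=1, d=1, k=2. Each listed conflict is separated.

4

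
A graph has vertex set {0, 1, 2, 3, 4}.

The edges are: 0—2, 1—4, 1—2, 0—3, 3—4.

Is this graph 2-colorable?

The cycle 3-4-1-2-0-3 has odd length 5, so it cannot be 2-colored; at least 3 colors are needed.
So 2 colors are not enough.

No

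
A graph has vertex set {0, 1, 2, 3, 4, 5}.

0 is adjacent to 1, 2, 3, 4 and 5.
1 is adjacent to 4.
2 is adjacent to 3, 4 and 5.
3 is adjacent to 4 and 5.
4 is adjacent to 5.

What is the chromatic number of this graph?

0, 2, 3, 4, 5 form a clique, so at least 5 colors are needed.
5 colors suffice: color red → {0}; color blue → {4}; color green → {1, 2}; color yellow → {3}; color purple → {5}. Every edge joins two different colors.

5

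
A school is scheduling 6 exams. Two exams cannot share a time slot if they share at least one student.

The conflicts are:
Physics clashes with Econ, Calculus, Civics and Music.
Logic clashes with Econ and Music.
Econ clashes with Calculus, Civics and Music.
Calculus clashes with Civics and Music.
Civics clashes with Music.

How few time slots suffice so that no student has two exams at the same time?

Physics, Econ, Calculus, Civics, Music pairwise conflict, so at least 5 time slots are needed.
5 time slots suffice: time slot 1 → {Econ}; time slot 2 → {Music}; time slot 3 → {Logic, Civics}; time slot 4 → {Physics}; time slot 5 → {Calculus}. Every pair that conflicts lands in different time slots.

5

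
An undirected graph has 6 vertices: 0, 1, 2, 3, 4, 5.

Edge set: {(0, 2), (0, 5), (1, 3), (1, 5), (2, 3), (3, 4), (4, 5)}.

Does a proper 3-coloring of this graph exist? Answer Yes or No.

Yes

The chromatic number is 3. The cycle 5-1-3-2-0-5 has odd length 5, so it cannot be 2-colored; at least 3 colors are needed.
3 colors suffice: color red → {3, 5}; color blue → {0, 1, 4}; color green → {2}.
That is already a proper 3-coloring.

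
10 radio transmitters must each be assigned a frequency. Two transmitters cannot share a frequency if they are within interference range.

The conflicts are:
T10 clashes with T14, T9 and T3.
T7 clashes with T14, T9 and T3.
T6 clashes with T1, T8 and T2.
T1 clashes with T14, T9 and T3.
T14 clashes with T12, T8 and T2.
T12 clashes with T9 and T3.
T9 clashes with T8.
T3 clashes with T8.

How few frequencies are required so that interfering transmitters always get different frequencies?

2

T7 and T3 conflict, so at least 2 frequencies are needed.
2 frequencies suffice: frequency 1 → {T6, T14, T9, T3}; frequency 2 → {T10, T7, T1, T12, T8, T2}. No two conflicting transmitters share a frequency.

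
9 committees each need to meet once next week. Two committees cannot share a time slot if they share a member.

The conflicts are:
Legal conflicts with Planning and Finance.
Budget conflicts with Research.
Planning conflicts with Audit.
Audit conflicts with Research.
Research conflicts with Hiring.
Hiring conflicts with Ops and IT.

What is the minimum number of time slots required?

Audit and Research conflict, so at least 2 time slots are needed.
Using 2 time slots: Legal=2, Budget=2, Planning=1, Audit=2, Research=1, Hiring=2, Finance=1, Ops=1, IT=1. Every pair that conflicts lands in different time slots.

2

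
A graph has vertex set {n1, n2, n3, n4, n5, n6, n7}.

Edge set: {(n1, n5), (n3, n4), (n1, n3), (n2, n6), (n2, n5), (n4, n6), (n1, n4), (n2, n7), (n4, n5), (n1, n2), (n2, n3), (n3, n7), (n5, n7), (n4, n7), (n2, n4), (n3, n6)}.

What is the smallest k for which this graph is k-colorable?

n1, n2, n4, n5 are mutually adjacent (a clique of size 4), so at least 4 colors are needed.
4 colors suffice: color red → {n2}; color blue → {n4}; color green → {n3, n5}; color yellow → {n1, n6, n7}. Every edge joins two different colors.

4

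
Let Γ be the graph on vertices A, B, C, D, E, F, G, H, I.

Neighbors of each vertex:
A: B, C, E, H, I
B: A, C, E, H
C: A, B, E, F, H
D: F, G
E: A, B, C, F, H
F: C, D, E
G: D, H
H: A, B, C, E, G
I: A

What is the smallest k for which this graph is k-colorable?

A, B, C, E, H are pairwise adjacent (a clique of size 5), so at least 5 colors are needed.
5 colors suffice: color 1 → {F, H, I}; color 2 → {A, D}; color 3 → {C, G}; color 4 → {E}; color 5 → {B}. Each edge has distinct colors on its endpoints.

5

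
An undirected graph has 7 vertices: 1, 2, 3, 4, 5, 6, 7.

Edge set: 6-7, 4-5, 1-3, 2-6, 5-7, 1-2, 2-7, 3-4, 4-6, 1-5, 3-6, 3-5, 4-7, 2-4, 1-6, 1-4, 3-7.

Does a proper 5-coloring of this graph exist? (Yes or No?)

Yes

The chromatic number is 4. 2, 4, 6, 7 form a clique, so at least 4 colors are needed.
4 colors suffice: color red → {4}; color blue → {5, 6}; color green → {1, 7}; color yellow → {2, 3}.
Since 5 ≥ 4, a proper 5-coloring certainly exists.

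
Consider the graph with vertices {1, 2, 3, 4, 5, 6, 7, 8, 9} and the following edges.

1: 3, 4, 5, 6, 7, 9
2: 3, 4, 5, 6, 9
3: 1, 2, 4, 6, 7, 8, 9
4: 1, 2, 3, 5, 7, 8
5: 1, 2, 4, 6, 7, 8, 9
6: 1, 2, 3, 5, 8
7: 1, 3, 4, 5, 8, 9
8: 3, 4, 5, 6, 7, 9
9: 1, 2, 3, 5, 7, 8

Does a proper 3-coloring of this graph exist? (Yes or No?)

3, 7, 8, 9 are pairwise adjacent (a clique of size 4), so at least 4 colors are needed.
So 3 colors are not enough.

No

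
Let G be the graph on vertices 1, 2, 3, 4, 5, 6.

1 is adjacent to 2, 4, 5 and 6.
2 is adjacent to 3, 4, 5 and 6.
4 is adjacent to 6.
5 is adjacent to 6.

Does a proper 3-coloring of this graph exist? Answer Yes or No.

No

1, 2, 5, 6 are mutually adjacent (a clique of size 4), so at least 4 colors are needed.
So 3 colors are not enough.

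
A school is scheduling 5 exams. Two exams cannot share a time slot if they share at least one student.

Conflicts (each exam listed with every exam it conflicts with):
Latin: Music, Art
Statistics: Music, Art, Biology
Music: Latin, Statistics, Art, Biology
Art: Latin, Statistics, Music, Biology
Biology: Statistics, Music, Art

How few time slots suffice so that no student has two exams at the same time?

Statistics, Music, Art, Biology all conflict with each other, so at least 4 time slots are needed.
4 time slots suffice: time slot 1 → {Music}; time slot 2 → {Art}; time slot 3 → {Latin, Statistics}; time slot 4 → {Biology}. No two conflicting exams share a time slot.

4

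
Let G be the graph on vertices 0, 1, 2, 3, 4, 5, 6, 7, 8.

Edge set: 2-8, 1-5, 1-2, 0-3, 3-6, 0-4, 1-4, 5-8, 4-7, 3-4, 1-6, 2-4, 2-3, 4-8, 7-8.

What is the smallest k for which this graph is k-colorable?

3

4, 7, 8 form a triangle, so at least 3 colors are needed.
One proper 3-coloring: 0=b, 1=c, 2=b, 3=c, 4=a, 5=a, 6=a, 7=b, 8=c. No two adjacent vertices share a color.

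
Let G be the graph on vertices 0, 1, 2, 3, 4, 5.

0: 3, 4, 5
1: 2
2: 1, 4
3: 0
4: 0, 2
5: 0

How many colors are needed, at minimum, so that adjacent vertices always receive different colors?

2

0 and 5 are adjacent, so at least 2 colors are needed.
2 colors suffice: 0=red, 1=blue, 2=red, 3=blue, 4=blue, 5=blue. Every edge joins two different colors.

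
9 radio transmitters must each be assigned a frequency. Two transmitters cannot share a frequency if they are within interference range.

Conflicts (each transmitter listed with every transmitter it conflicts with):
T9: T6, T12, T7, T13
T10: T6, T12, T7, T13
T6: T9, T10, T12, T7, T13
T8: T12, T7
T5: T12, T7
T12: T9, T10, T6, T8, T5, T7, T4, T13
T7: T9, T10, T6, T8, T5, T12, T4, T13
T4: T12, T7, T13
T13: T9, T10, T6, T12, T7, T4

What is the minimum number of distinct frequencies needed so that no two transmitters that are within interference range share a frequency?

T10, T6, T12, T7, T13 pairwise conflict, so at least 5 frequencies are needed.
A valid assignment using 5 frequencies: T9=5, T10=5, T6=4, T8=3, T5=3, T12=1, T7=2, T4=4, T13=3. Every pair that conflicts lands in different frequencies.

5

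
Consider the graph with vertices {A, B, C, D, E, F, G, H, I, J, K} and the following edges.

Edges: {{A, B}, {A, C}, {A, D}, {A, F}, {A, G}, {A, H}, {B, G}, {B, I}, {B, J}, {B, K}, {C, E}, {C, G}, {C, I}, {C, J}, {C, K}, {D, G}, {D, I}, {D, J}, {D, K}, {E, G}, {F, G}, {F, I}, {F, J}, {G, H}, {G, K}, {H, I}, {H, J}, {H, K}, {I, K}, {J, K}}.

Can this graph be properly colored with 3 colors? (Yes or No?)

Yes

The chromatic number is 3. D, J, K are mutually adjacent, so at least 3 colors are needed.
3 colors suffice: color red → {G, I, J}; color blue → {A, E, K}; color green → {B, C, D, F, H}.
That is already a proper 3-coloring.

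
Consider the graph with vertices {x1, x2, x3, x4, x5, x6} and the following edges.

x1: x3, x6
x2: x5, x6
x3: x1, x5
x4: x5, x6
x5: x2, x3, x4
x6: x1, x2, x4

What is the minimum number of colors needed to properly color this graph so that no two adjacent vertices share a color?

The cycle x1-x6-x2-x5-x3-x1 has odd length 5, so it cannot be 2-colored; at least 3 colors are needed.
3 colors suffice: color 1 → {x5, x6}; color 2 → {x1, x2, x4}; color 3 → {x3}. Each edge has distinct colors on its endpoints.

3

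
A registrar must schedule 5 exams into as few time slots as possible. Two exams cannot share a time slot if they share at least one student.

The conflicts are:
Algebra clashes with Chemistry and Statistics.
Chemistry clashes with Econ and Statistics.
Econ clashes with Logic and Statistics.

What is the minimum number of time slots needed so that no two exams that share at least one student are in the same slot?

Chemistry, Econ, Statistics pairwise conflict, so at least 3 time slots are needed.
A valid assignment using 3 time slots: Algebra=1, Chemistry=3, Econ=1, Logic=2, Statistics=2. Every pair that conflicts lands in different time slots.

3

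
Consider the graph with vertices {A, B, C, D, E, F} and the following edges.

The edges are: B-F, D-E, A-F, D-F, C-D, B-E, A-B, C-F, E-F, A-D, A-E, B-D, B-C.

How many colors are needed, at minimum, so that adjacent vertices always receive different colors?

A, B, D, E, F are pairwise adjacent (a clique of size 5), so at least 5 colors are needed.
A valid assignment using 5 colors: A=yellow, B=green, C=yellow, D=red, E=purple, F=blue. Every edge joins two different colors.

5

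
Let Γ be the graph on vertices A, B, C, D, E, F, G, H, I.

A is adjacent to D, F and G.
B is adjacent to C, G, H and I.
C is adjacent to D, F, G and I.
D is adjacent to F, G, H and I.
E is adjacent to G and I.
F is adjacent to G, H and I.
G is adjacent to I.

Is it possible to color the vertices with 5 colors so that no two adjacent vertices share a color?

The chromatic number is 5. C, D, F, G, I are mutually adjacent (a clique of size 5), so at least 5 colors are needed.
One proper 5-coloring: A=2, B=3, C=5, D=4, E=3, F=3, G=1, H=1, I=2.
That is already a proper 5-coloring.

Yes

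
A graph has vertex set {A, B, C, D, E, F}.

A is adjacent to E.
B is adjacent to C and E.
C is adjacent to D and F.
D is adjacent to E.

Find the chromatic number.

2

A and E are adjacent, so at least 2 colors are needed.
2 colors suffice: color red → {C, E}; color blue → {A, B, D, F}. No two adjacent vertices share a color.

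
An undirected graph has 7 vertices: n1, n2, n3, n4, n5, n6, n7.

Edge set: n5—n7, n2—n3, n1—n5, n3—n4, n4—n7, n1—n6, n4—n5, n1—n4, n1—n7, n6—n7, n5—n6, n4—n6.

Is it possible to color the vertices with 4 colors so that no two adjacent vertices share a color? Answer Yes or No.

n1, n4, n5, n6, n7 form a clique, so at least 5 colors are needed.
So 4 colors are not enough.

No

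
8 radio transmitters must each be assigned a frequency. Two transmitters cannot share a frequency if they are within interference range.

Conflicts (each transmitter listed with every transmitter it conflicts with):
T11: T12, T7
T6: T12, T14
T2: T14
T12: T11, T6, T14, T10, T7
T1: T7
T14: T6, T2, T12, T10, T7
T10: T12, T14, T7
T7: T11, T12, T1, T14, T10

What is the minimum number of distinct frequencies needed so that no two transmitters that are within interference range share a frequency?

4

T12, T14, T10, T7 are mutually in conflict, so at least 4 frequencies are needed.
4 frequencies suffice: frequency 1 → {T11, T1, T14}; frequency 2 → {T2, T12}; frequency 3 → {T6, T7}; frequency 4 → {T10}. Each listed conflict is separated.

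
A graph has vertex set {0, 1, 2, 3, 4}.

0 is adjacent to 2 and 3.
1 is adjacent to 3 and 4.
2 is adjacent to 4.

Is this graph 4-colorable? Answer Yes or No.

The chromatic number is 3. The cycle 1-4-2-0-3-1 has odd length 5, so it cannot be 2-colored; at least 3 colors are needed.
One proper 3-coloring: 0=green, 1=red, 2=red, 3=blue, 4=blue.
Since 4 ≥ 3, a proper 4-coloring certainly exists.

Yes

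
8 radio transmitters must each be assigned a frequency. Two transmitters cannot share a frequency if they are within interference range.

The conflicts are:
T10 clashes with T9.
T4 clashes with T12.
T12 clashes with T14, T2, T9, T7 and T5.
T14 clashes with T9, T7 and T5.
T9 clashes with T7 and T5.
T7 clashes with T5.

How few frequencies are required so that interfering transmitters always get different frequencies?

T12, T14, T9, T7, T5 are mutually in conflict, so at least 5 frequencies are needed.
5 frequencies suffice: frequency 1 → {T10, T12}; frequency 2 → {T4, T2, T9}; frequency 3 → {T14}; frequency 4 → {T5}; frequency 5 → {T7}. Each listed conflict is separated.

5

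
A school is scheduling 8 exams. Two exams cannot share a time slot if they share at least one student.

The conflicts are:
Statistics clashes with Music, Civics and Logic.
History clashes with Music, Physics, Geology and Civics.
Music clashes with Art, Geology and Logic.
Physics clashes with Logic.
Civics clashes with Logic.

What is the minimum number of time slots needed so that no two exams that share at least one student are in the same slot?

Statistics, Civics, Logic are mutually in conflict, so at least 3 time slots are needed.
3 time slots suffice: Statistics=3, History=2, Music=1, Art=2, Physics=1, Geology=3, Civics=1, Logic=2. No two conflicting exams share a time slot.

3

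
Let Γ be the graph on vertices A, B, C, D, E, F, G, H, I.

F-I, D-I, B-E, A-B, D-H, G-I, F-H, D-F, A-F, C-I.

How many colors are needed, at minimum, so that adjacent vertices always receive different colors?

D, F, I form a triangle, so at least 3 colors are needed.
3 colors suffice: color 1 → {B, H, I}; color 2 → {C, E, F, G}; color 3 → {A, D}. No two adjacent vertices share a color.

3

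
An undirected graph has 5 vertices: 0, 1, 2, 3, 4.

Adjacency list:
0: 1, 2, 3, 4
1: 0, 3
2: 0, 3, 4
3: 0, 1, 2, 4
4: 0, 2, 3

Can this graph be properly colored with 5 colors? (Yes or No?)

The chromatic number is 4. 0, 2, 3, 4 are pairwise adjacent (a clique of size 4), so at least 4 colors are needed.
A valid assignment using 4 colors: 0=a, 1=c, 2=c, 3=b, 4=d.
Since 5 ≥ 4, a proper 5-coloring certainly exists.

Yes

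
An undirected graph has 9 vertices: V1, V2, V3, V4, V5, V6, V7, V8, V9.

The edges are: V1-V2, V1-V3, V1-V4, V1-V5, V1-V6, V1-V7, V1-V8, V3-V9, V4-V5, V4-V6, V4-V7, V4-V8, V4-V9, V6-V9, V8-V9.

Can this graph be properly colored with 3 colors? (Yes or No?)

Yes

The chromatic number is 3. V1, V4, V5 form a triangle, so at least 3 colors are needed.
3 colors suffice: color R → {V1, V9}; color B → {V2, V3, V4}; color G → {V5, V6, V7, V8}.
That is already a proper 3-coloring.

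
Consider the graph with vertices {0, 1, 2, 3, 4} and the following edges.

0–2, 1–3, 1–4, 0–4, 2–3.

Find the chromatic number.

3

The cycle 1-3-2-0-4-1 has odd length 5, so it cannot be 2-colored; at least 3 colors are needed.
3 colors suffice: color a → {2, 4}; color b → {0, 3}; color c → {1}. Every edge joins two different colors.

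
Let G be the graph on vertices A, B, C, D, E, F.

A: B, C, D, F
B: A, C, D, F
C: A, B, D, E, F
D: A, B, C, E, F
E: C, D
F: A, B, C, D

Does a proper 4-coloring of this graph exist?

No

A, B, C, D, F are mutually adjacent (a clique of size 5), so at least 5 colors are needed.
So 4 colors are not enough.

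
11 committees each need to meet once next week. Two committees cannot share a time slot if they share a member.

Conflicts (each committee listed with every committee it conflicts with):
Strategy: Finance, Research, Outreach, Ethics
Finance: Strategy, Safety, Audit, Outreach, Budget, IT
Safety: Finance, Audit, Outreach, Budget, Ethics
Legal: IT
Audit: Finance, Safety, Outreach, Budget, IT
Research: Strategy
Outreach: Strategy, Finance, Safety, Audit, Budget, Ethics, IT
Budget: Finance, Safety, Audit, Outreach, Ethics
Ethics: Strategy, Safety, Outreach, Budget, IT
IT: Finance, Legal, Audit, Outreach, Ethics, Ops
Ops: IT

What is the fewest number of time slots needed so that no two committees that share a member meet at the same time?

Finance, Safety, Audit, Outreach, Budget pairwise conflict, so at least 5 time slots are needed.
5 time slots suffice: time slot 1 → {Legal, Research, Outreach, Ops}; time slot 2 → {Finance, Ethics}; time slot 3 → {Strategy, Budget, IT}; time slot 4 → {Audit}; time slot 5 → {Safety}. Each listed conflict is separated.

5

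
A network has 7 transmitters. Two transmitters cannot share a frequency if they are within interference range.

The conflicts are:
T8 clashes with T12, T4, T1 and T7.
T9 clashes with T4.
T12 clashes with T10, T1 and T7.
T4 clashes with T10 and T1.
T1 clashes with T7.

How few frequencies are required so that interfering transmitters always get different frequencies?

T8, T12, T1, T7 pairwise conflict, so at least 4 frequencies are needed.
4 frequencies suffice: T8=2, T9=1, T12=3, T4=3, T10=1, T1=1, T7=4. Each listed conflict is separated.

4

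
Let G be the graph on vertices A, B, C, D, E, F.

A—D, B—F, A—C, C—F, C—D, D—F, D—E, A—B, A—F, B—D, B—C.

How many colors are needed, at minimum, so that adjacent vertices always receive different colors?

A, B, C, D, F form a clique, so at least 5 colors are needed.
5 colors suffice: color 1 → {D}; color 2 → {C, E}; color 3 → {A}; color 4 → {B}; color 5 → {F}. Every edge joins two different colors.

5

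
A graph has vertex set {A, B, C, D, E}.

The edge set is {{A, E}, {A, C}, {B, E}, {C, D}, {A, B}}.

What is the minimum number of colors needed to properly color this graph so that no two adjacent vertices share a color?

3

A, B, E are pairwise adjacent, so at least 3 colors are needed.
A valid assignment using 3 colors: A=1, B=3, C=2, D=1, E=2. Every edge joins two different colors.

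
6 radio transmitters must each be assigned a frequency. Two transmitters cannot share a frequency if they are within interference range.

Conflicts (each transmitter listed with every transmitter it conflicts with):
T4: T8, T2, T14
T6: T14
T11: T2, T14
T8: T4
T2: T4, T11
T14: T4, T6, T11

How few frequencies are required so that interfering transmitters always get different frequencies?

T4 and T2 conflict, so at least 2 frequencies are needed.
2 frequencies suffice: T4=1, T6=1, T11=1, T8=2, T2=2, T14=2. Every pair that conflicts lands in different frequencies.

2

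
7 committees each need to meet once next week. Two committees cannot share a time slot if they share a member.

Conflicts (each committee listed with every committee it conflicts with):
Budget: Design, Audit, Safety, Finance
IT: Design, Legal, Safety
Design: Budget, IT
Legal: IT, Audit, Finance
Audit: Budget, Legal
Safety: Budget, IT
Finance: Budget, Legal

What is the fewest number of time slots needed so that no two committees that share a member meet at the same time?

The cycle IT-Legal-Finance-Budget-Design-IT has odd length 5, so it cannot be 2-colored; at least 3 time slots are needed.
3 time slots suffice: time slot 1 → {Budget, IT}; time slot 2 → {Design, Legal, Safety}; time slot 3 → {Audit, Finance}. Each listed conflict is separated.

3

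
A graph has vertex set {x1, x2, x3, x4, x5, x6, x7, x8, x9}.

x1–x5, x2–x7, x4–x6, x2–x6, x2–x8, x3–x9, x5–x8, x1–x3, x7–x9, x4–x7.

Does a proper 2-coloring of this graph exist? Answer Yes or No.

The cycle x2-x8-x5-x1-x3-x9-x7-x2 has odd length 7, so it cannot be 2-colored; at least 3 colors are needed.
So 2 colors are not enough.

No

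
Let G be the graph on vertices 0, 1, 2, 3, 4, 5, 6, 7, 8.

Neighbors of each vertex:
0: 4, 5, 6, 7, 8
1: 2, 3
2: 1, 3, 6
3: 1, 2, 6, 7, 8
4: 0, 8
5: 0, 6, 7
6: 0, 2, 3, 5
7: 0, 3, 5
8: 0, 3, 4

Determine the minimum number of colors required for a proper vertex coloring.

3

0, 5, 7 are pairwise adjacent, so at least 3 colors are needed.
A valid assignment using 3 colors: 0=red, 1=blue, 2=green, 3=red, 4=green, 5=green, 6=blue, 7=blue, 8=blue. Every edge joins two different colors.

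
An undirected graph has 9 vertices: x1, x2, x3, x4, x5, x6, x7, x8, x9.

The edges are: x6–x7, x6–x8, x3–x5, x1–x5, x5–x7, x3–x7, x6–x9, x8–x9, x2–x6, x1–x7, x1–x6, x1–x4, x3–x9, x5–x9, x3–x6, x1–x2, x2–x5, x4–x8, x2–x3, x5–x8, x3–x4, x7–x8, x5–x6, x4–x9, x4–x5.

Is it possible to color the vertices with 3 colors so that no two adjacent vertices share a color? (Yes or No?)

x3, x4, x5, x9 are mutually adjacent (a clique of size 4), so at least 4 colors are needed.
So 3 colors are not enough.

No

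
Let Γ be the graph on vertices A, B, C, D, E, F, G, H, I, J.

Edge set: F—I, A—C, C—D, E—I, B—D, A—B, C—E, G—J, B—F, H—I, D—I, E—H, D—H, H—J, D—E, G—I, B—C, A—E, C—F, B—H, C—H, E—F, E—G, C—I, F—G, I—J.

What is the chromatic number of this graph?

C, D, E, H, I are pairwise adjacent (a clique of size 5), so at least 5 colors are needed.
5 colors suffice: color 1 → {B, I}; color 2 → {C, G}; color 3 → {E, J}; color 4 → {A, F, H}; color 5 → {D}. Every edge joins two different colors.

5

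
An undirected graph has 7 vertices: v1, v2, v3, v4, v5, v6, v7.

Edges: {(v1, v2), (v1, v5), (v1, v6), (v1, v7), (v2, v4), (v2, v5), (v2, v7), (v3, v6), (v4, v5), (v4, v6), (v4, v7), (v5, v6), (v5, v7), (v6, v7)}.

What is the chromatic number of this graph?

4

v4, v5, v6, v7 are mutually adjacent (a clique of size 4), so at least 4 colors are needed.
4 colors suffice: color red → {v2, v6}; color blue → {v3, v7}; color green → {v5}; color yellow → {v1, v4}. Each edge has distinct colors on its endpoints.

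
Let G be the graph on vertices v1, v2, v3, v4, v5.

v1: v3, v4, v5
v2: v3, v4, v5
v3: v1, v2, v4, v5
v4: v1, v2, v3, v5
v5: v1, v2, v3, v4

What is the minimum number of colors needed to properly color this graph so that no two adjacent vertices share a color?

4

v1, v3, v4, v5 form a clique, so at least 4 colors are needed.
4 colors suffice: v1=4, v2=4, v3=2, v4=1, v5=3. No two adjacent vertices share a color.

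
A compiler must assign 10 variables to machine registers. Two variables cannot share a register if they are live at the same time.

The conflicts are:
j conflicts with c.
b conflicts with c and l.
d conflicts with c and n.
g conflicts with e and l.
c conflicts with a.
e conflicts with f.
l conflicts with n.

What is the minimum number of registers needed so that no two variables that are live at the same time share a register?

The cycle l-n-d-c-b-l has odd length 5, so it cannot be 2-colored; at least 3 registers are needed.
A valid assignment using 3 registers: j=2, b=2, d=2, g=2, c=1, e=1, l=1, n=3, a=2, f=2. No two conflicting variables share a register.

3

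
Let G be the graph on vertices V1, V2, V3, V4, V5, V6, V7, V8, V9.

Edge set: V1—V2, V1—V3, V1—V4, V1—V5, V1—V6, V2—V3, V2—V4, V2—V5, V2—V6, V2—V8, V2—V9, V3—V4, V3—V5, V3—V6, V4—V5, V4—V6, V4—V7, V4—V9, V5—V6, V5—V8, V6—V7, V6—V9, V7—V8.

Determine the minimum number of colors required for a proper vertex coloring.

V1, V2, V3, V4, V5, V6 are pairwise adjacent (a clique of size 6), so at least 6 colors are needed.
A valid assignment using 6 colors: V1=5, V2=3, V3=6, V4=2, V5=4, V6=1, V7=3, V8=1, V9=4. Each edge has distinct colors on its endpoints.

6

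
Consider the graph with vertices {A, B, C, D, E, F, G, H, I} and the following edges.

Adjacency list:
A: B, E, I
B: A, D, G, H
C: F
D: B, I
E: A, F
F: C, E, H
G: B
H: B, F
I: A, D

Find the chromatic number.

3

The cycle E-A-B-H-F-E has odd length 5, so it cannot be 2-colored; at least 3 colors are needed.
3 colors suffice: color 1 → {B, F, I}; color 2 → {A, C, D, G, H}; color 3 → {E}. No two adjacent vertices share a color.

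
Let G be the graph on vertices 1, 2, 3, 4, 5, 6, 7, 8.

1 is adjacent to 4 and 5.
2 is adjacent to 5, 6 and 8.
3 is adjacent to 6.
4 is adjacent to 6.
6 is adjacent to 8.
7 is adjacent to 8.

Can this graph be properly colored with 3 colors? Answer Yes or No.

The chromatic number is 3. 2, 6, 8 are pairwise adjacent, so at least 3 colors are needed.
One proper 3-coloring: 1=a, 2=b, 3=b, 4=b, 5=c, 6=a, 7=a, 8=c.
That is already a proper 3-coloring.

Yes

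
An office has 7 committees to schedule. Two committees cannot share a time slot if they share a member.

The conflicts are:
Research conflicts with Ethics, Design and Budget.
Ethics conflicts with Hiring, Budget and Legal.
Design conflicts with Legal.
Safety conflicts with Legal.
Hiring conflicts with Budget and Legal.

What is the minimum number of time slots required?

3

Ethics, Hiring, Legal pairwise conflict, so at least 3 time slots are needed.
A valid assignment using 3 time slots: Research=3, Ethics=2, Design=2, Safety=2, Hiring=3, Budget=1, Legal=1. No two conflicting committees share a time slot.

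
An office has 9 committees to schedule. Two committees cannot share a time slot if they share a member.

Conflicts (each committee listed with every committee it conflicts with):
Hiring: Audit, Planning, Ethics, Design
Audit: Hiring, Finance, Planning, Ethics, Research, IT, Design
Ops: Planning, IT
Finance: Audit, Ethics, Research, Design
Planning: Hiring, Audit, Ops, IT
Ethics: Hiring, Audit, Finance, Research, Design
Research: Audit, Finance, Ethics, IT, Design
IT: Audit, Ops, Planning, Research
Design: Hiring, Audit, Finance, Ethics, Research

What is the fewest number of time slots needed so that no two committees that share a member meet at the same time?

Audit, Finance, Ethics, Research, Design are mutually in conflict, so at least 5 time slots are needed.
A valid assignment using 5 time slots: Hiring=4, Audit=1, Ops=1, Finance=5, Planning=2, Ethics=3, Research=4, IT=3, Design=2. Every pair that conflicts lands in different time slots.

5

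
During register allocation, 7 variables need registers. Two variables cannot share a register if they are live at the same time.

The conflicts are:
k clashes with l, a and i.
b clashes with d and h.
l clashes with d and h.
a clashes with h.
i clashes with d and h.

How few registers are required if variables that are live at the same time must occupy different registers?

k and l conflict, so at least 2 registers are needed.
Using 2 registers: k=1, b=2, l=2, a=2, i=2, d=1, h=1. Every pair that conflicts lands in different registers.

2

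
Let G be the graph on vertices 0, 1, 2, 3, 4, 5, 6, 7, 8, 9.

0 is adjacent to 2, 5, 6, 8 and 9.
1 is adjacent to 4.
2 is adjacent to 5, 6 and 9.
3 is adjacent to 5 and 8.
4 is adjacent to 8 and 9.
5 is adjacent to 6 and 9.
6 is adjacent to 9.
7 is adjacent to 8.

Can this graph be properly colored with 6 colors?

Yes

The chromatic number is 5. 0, 2, 5, 6, 9 are mutually adjacent (a clique of size 5), so at least 5 colors are needed.
5 colors suffice: color a → {1, 5, 8}; color b → {0, 3, 4, 7}; color c → {9}; color d → {2}; color e → {6}.
Since 6 ≥ 5, a proper 6-coloring certainly exists.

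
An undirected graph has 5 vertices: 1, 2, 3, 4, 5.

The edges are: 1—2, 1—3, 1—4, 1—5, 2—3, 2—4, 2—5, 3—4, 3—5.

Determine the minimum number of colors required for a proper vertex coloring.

4

1, 2, 3, 5 form a clique, so at least 4 colors are needed.
A valid assignment using 4 colors: 1=b, 2=c, 3=a, 4=d, 5=d. Every edge joins two different colors.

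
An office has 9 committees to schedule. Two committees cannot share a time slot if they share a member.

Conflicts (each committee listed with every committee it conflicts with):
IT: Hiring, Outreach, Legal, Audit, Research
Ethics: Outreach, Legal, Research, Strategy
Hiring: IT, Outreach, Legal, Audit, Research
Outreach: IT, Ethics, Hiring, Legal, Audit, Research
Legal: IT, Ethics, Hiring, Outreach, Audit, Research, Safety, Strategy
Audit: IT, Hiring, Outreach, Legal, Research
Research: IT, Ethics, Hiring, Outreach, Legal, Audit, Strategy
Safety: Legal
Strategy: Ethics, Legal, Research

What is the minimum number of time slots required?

6

IT, Hiring, Outreach, Legal, Audit, Research all conflict with each other, so at least 6 time slots are needed.
Using 6 time slots: IT=5, Ethics=4, Hiring=6, Outreach=3, Legal=1, Audit=4, Research=2, Safety=2, Strategy=3. Each listed conflict is separated.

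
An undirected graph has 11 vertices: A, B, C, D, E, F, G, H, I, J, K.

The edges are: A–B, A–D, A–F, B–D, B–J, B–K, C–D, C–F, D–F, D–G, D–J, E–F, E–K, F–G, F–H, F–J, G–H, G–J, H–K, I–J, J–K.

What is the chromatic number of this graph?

4

D, F, G, J form a clique, so at least 4 colors are needed.
4 colors suffice: A=green, B=yellow, C=green, D=blue, E=blue, F=red, G=yellow, H=blue, I=red, J=green, K=red. Each edge has distinct colors on its endpoints.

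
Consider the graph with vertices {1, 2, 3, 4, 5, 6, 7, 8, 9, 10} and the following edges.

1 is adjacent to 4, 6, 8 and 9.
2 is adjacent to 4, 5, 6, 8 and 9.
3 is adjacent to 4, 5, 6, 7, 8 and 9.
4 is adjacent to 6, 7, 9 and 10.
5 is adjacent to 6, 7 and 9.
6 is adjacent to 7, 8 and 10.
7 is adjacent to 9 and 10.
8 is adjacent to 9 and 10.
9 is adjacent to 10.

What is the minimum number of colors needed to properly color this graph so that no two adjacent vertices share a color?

4

4, 7, 9, 10 form a clique, so at least 4 colors are needed.
4 colors suffice: 1=green, 2=green, 3=yellow, 4=blue, 5=blue, 6=red, 7=green, 8=blue, 9=red, 10=yellow. Every edge joins two different colors.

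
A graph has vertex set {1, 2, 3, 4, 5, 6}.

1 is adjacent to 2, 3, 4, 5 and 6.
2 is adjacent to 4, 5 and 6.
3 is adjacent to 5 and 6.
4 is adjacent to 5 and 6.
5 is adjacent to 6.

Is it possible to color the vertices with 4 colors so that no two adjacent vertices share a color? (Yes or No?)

No

1, 2, 4, 5, 6 are mutually adjacent (a clique of size 5), so at least 5 colors are needed.
So 4 colors are not enough.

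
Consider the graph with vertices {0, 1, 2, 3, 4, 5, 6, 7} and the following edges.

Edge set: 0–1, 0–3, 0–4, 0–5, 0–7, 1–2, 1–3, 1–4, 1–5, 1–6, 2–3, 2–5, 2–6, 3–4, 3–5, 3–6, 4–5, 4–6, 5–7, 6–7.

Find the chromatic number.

5

0, 1, 3, 4, 5 form a clique, so at least 5 colors are needed.
5 colors suffice: 0=purple, 1=blue, 2=yellow, 3=red, 4=yellow, 5=green, 6=green, 7=red. No two adjacent vertices share a color.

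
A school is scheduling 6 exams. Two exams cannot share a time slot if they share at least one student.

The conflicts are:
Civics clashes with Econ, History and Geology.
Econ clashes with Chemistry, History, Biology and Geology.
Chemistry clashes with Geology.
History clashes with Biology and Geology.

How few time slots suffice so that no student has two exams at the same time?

Civics, Econ, History, Geology all conflict with each other, so at least 4 time slots are needed.
4 time slots suffice: time slot 1 → {Econ}; time slot 2 → {Chemistry, History}; time slot 3 → {Biology, Geology}; time slot 4 → {Civics}. No two conflicting exams share a time slot.

4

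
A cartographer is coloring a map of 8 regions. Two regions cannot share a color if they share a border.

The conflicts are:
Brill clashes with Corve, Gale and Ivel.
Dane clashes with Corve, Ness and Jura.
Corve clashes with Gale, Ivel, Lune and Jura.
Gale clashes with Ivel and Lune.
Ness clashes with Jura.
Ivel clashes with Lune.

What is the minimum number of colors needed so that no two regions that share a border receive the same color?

Corve, Gale, Ivel, Lune pairwise conflict, so at least 4 colors are needed.
A valid assignment using 4 colors: Brill=4, Dane=2, Corve=1, Gale=2, Ness=1, Ivel=3, Lune=4, Jura=3. No two conflicting regions share a color.

4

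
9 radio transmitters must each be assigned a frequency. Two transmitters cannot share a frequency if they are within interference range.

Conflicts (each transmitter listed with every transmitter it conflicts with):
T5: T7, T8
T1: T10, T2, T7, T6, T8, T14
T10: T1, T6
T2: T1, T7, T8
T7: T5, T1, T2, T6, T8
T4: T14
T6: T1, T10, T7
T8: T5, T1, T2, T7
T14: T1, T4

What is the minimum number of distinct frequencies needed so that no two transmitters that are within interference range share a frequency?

T1, T2, T7, T8 all conflict with each other, so at least 4 frequencies are needed.
4 frequencies suffice: frequency 1 → {T5, T1, T4}; frequency 2 → {T10, T7, T14}; frequency 3 → {T6, T8}; frequency 4 → {T2}. Each listed conflict is separated.

4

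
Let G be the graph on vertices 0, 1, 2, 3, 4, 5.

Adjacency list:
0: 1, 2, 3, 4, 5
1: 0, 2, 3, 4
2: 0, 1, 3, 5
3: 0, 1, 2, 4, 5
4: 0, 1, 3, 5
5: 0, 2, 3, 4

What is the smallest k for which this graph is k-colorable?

4

0, 3, 4, 5 are mutually adjacent (a clique of size 4), so at least 4 colors are needed.
One proper 4-coloring: 0=b, 1=c, 2=d, 3=a, 4=d, 5=c. No two adjacent vertices share a color.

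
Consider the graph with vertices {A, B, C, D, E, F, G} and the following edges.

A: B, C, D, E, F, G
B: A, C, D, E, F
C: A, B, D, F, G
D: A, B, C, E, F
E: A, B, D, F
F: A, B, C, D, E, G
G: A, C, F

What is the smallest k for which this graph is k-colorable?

5

A, B, D, E, F form a clique, so at least 5 colors are needed.
5 colors suffice: color 1 → {F}; color 2 → {A}; color 3 → {D, G}; color 4 → {C, E}; color 5 → {B}. No two adjacent vertices share a color.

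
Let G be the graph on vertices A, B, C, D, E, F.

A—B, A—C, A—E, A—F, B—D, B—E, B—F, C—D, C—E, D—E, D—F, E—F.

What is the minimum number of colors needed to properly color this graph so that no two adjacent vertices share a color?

B, D, E, F are pairwise adjacent (a clique of size 4), so at least 4 colors are needed.
4 colors suffice: color 1 → {E}; color 2 → {C, F}; color 3 → {A, D}; color 4 → {B}. Every edge joins two different colors.

4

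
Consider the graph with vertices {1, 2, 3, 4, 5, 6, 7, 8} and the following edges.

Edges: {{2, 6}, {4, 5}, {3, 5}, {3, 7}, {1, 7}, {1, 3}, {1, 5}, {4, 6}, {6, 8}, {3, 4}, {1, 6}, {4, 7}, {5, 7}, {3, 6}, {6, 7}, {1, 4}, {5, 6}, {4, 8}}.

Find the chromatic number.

6

1, 3, 4, 5, 6, 7 are mutually adjacent (a clique of size 6), so at least 6 colors are needed.
6 colors suffice: color red → {6}; color blue → {2, 4}; color green → {3, 8}; color yellow → {1}; color purple → {7}; color orange → {5}. Each edge has distinct colors on its endpoints.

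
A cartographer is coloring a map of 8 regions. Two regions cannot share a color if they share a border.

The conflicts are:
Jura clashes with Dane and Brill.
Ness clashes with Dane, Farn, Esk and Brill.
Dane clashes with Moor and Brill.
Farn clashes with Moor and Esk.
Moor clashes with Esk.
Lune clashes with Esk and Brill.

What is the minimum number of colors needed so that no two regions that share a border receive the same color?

Ness, Farn, Esk pairwise conflict, so at least 3 colors are needed.
3 colors suffice: color 1 → {Dane, Esk}; color 2 → {Farn, Brill}; color 3 → {Jura, Ness, Moor, Lune}. Each listed conflict is separated.

3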